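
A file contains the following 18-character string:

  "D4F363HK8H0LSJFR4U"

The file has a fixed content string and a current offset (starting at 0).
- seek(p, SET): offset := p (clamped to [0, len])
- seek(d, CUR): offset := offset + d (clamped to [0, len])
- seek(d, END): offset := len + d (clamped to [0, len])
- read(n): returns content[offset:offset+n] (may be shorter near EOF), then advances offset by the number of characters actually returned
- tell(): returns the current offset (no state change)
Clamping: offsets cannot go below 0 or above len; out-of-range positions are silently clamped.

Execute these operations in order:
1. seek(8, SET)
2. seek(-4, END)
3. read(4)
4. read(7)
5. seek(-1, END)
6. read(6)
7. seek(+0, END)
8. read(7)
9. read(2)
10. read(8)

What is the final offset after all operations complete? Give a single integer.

Answer: 18

Derivation:
After 1 (seek(8, SET)): offset=8
After 2 (seek(-4, END)): offset=14
After 3 (read(4)): returned 'FR4U', offset=18
After 4 (read(7)): returned '', offset=18
After 5 (seek(-1, END)): offset=17
After 6 (read(6)): returned 'U', offset=18
After 7 (seek(+0, END)): offset=18
After 8 (read(7)): returned '', offset=18
After 9 (read(2)): returned '', offset=18
After 10 (read(8)): returned '', offset=18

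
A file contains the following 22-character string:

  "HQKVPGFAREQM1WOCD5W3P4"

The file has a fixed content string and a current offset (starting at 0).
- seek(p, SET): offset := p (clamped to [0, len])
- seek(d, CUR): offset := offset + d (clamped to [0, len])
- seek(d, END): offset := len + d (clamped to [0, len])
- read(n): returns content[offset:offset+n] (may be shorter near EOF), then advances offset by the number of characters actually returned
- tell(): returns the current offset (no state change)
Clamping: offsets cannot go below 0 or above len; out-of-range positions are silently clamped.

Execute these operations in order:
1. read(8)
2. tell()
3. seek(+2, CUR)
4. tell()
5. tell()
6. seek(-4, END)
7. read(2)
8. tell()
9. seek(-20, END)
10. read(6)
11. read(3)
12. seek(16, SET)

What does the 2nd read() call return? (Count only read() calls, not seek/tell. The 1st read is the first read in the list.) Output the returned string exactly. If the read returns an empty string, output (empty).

Answer: W3

Derivation:
After 1 (read(8)): returned 'HQKVPGFA', offset=8
After 2 (tell()): offset=8
After 3 (seek(+2, CUR)): offset=10
After 4 (tell()): offset=10
After 5 (tell()): offset=10
After 6 (seek(-4, END)): offset=18
After 7 (read(2)): returned 'W3', offset=20
After 8 (tell()): offset=20
After 9 (seek(-20, END)): offset=2
After 10 (read(6)): returned 'KVPGFA', offset=8
After 11 (read(3)): returned 'REQ', offset=11
After 12 (seek(16, SET)): offset=16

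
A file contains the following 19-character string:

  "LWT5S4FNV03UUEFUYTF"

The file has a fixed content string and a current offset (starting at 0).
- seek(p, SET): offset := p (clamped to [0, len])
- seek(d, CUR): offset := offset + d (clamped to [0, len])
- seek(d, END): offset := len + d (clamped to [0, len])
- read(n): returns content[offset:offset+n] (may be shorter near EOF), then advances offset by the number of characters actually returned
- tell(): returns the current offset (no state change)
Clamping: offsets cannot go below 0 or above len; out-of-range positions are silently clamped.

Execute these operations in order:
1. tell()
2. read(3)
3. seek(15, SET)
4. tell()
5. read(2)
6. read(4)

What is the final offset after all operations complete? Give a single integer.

After 1 (tell()): offset=0
After 2 (read(3)): returned 'LWT', offset=3
After 3 (seek(15, SET)): offset=15
After 4 (tell()): offset=15
After 5 (read(2)): returned 'UY', offset=17
After 6 (read(4)): returned 'TF', offset=19

Answer: 19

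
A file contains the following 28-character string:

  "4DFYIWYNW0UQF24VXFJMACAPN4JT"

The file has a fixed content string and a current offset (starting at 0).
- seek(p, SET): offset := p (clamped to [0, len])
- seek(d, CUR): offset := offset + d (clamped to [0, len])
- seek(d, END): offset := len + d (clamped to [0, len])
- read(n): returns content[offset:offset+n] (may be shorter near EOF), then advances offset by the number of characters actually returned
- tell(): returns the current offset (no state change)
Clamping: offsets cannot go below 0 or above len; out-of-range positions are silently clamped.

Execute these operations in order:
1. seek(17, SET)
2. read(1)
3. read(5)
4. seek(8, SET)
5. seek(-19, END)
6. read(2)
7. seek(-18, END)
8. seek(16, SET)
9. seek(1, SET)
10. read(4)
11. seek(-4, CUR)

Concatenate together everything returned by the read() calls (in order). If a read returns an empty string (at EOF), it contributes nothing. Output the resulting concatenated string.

After 1 (seek(17, SET)): offset=17
After 2 (read(1)): returned 'F', offset=18
After 3 (read(5)): returned 'JMACA', offset=23
After 4 (seek(8, SET)): offset=8
After 5 (seek(-19, END)): offset=9
After 6 (read(2)): returned '0U', offset=11
After 7 (seek(-18, END)): offset=10
After 8 (seek(16, SET)): offset=16
After 9 (seek(1, SET)): offset=1
After 10 (read(4)): returned 'DFYI', offset=5
After 11 (seek(-4, CUR)): offset=1

Answer: FJMACA0UDFYI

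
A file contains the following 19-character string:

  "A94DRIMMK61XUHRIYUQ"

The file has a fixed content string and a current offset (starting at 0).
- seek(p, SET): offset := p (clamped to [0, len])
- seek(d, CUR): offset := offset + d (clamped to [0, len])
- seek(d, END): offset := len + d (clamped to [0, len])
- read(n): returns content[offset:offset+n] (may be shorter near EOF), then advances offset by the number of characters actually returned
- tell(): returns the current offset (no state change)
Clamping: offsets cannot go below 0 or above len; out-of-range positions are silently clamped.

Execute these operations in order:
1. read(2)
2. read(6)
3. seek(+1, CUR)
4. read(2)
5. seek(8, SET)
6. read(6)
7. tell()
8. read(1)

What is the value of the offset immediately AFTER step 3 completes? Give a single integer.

Answer: 9

Derivation:
After 1 (read(2)): returned 'A9', offset=2
After 2 (read(6)): returned '4DRIMM', offset=8
After 3 (seek(+1, CUR)): offset=9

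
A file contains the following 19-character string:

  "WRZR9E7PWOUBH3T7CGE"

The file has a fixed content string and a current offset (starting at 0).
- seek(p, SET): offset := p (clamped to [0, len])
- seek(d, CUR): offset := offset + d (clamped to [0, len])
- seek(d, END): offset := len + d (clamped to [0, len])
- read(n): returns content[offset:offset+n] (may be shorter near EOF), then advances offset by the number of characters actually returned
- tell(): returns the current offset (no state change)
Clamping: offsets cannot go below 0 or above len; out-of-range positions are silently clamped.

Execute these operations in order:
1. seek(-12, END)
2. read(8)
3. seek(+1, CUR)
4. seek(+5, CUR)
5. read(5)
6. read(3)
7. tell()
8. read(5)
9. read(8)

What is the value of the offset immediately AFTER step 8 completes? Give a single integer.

Answer: 19

Derivation:
After 1 (seek(-12, END)): offset=7
After 2 (read(8)): returned 'PWOUBH3T', offset=15
After 3 (seek(+1, CUR)): offset=16
After 4 (seek(+5, CUR)): offset=19
After 5 (read(5)): returned '', offset=19
After 6 (read(3)): returned '', offset=19
After 7 (tell()): offset=19
After 8 (read(5)): returned '', offset=19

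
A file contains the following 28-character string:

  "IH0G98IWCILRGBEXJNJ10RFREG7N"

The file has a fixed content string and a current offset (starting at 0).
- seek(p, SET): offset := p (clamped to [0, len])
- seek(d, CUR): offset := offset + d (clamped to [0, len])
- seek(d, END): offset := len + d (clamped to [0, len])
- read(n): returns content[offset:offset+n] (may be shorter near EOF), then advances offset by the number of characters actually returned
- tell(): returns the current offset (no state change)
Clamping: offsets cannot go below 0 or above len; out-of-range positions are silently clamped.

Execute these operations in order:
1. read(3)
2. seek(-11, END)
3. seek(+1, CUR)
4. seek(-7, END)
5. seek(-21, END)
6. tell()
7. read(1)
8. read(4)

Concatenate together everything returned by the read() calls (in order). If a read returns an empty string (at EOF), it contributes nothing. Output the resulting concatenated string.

Answer: IH0WCILR

Derivation:
After 1 (read(3)): returned 'IH0', offset=3
After 2 (seek(-11, END)): offset=17
After 3 (seek(+1, CUR)): offset=18
After 4 (seek(-7, END)): offset=21
After 5 (seek(-21, END)): offset=7
After 6 (tell()): offset=7
After 7 (read(1)): returned 'W', offset=8
After 8 (read(4)): returned 'CILR', offset=12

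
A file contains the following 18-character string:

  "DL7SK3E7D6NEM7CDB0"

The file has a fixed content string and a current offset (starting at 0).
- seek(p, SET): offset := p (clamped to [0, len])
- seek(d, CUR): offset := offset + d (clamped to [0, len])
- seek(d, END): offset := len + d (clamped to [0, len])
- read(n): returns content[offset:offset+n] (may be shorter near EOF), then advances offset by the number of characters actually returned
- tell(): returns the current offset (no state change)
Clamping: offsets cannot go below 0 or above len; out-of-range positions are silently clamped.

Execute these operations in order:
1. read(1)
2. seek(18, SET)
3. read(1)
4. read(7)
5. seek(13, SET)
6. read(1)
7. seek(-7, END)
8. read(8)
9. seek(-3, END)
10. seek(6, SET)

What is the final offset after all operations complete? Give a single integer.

Answer: 6

Derivation:
After 1 (read(1)): returned 'D', offset=1
After 2 (seek(18, SET)): offset=18
After 3 (read(1)): returned '', offset=18
After 4 (read(7)): returned '', offset=18
After 5 (seek(13, SET)): offset=13
After 6 (read(1)): returned '7', offset=14
After 7 (seek(-7, END)): offset=11
After 8 (read(8)): returned 'EM7CDB0', offset=18
After 9 (seek(-3, END)): offset=15
After 10 (seek(6, SET)): offset=6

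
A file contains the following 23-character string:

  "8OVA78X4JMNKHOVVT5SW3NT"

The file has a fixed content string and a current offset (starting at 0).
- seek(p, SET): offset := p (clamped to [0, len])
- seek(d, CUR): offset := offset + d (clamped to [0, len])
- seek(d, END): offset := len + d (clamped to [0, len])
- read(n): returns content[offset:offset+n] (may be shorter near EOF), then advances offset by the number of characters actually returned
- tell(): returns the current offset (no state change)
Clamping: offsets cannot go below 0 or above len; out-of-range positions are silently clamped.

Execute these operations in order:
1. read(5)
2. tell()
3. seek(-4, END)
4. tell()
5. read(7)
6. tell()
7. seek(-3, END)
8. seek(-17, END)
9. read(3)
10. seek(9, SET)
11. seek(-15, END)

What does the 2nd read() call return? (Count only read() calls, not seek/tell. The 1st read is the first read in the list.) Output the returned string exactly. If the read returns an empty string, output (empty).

After 1 (read(5)): returned '8OVA7', offset=5
After 2 (tell()): offset=5
After 3 (seek(-4, END)): offset=19
After 4 (tell()): offset=19
After 5 (read(7)): returned 'W3NT', offset=23
After 6 (tell()): offset=23
After 7 (seek(-3, END)): offset=20
After 8 (seek(-17, END)): offset=6
After 9 (read(3)): returned 'X4J', offset=9
After 10 (seek(9, SET)): offset=9
After 11 (seek(-15, END)): offset=8

Answer: W3NT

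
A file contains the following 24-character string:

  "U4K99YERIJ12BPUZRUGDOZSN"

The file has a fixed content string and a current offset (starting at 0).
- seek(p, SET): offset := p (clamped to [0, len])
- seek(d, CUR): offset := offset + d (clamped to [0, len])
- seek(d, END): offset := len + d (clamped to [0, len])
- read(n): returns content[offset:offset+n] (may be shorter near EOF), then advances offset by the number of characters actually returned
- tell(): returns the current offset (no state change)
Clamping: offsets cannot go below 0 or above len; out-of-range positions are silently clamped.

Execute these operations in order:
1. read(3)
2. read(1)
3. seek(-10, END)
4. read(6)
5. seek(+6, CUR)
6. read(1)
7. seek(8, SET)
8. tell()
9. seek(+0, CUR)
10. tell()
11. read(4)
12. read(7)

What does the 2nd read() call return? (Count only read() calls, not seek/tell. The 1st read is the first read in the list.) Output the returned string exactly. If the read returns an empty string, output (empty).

After 1 (read(3)): returned 'U4K', offset=3
After 2 (read(1)): returned '9', offset=4
After 3 (seek(-10, END)): offset=14
After 4 (read(6)): returned 'UZRUGD', offset=20
After 5 (seek(+6, CUR)): offset=24
After 6 (read(1)): returned '', offset=24
After 7 (seek(8, SET)): offset=8
After 8 (tell()): offset=8
After 9 (seek(+0, CUR)): offset=8
After 10 (tell()): offset=8
After 11 (read(4)): returned 'IJ12', offset=12
After 12 (read(7)): returned 'BPUZRUG', offset=19

Answer: 9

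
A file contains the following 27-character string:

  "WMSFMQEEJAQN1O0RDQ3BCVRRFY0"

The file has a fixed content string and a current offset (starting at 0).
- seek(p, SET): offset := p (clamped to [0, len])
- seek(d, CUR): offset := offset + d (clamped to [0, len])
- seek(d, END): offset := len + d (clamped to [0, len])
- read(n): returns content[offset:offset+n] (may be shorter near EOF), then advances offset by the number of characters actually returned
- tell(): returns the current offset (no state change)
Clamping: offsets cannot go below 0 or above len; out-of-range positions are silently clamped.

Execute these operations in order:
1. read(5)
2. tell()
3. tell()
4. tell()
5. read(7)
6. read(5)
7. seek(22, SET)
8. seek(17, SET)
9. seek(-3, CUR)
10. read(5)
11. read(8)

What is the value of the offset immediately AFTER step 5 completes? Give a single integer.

Answer: 12

Derivation:
After 1 (read(5)): returned 'WMSFM', offset=5
After 2 (tell()): offset=5
After 3 (tell()): offset=5
After 4 (tell()): offset=5
After 5 (read(7)): returned 'QEEJAQN', offset=12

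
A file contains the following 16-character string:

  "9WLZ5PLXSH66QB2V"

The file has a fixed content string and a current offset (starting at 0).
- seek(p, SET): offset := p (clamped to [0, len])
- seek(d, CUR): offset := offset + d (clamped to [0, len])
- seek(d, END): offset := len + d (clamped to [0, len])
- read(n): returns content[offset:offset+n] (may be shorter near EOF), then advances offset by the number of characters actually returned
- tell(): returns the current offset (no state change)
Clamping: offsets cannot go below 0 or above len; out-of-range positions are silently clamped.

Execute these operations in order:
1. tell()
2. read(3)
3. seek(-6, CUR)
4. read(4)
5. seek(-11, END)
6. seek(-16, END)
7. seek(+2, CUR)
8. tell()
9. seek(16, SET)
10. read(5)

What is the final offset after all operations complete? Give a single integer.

Answer: 16

Derivation:
After 1 (tell()): offset=0
After 2 (read(3)): returned '9WL', offset=3
After 3 (seek(-6, CUR)): offset=0
After 4 (read(4)): returned '9WLZ', offset=4
After 5 (seek(-11, END)): offset=5
After 6 (seek(-16, END)): offset=0
After 7 (seek(+2, CUR)): offset=2
After 8 (tell()): offset=2
After 9 (seek(16, SET)): offset=16
After 10 (read(5)): returned '', offset=16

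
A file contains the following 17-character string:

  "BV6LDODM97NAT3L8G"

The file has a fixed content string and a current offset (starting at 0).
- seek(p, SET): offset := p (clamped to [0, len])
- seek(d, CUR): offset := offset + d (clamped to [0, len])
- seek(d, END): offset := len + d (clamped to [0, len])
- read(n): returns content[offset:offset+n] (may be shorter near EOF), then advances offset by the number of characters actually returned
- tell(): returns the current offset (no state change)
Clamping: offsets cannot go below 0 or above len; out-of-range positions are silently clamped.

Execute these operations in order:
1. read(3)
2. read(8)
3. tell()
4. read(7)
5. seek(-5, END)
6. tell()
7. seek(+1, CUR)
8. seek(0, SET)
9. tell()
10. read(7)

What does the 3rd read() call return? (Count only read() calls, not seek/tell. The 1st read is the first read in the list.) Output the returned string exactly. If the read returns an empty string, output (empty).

After 1 (read(3)): returned 'BV6', offset=3
After 2 (read(8)): returned 'LDODM97N', offset=11
After 3 (tell()): offset=11
After 4 (read(7)): returned 'AT3L8G', offset=17
After 5 (seek(-5, END)): offset=12
After 6 (tell()): offset=12
After 7 (seek(+1, CUR)): offset=13
After 8 (seek(0, SET)): offset=0
After 9 (tell()): offset=0
After 10 (read(7)): returned 'BV6LDOD', offset=7

Answer: AT3L8G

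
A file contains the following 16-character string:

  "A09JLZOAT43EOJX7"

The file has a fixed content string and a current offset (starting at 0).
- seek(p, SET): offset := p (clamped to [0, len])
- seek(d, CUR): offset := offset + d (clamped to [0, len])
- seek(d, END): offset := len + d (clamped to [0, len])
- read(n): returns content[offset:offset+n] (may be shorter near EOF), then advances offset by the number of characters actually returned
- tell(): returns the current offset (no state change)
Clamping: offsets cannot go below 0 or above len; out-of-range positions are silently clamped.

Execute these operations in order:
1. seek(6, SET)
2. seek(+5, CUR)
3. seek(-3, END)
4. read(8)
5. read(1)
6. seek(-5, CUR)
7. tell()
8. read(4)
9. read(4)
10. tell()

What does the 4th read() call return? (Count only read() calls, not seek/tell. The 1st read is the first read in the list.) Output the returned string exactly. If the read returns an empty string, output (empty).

Answer: 7

Derivation:
After 1 (seek(6, SET)): offset=6
After 2 (seek(+5, CUR)): offset=11
After 3 (seek(-3, END)): offset=13
After 4 (read(8)): returned 'JX7', offset=16
After 5 (read(1)): returned '', offset=16
After 6 (seek(-5, CUR)): offset=11
After 7 (tell()): offset=11
After 8 (read(4)): returned 'EOJX', offset=15
After 9 (read(4)): returned '7', offset=16
After 10 (tell()): offset=16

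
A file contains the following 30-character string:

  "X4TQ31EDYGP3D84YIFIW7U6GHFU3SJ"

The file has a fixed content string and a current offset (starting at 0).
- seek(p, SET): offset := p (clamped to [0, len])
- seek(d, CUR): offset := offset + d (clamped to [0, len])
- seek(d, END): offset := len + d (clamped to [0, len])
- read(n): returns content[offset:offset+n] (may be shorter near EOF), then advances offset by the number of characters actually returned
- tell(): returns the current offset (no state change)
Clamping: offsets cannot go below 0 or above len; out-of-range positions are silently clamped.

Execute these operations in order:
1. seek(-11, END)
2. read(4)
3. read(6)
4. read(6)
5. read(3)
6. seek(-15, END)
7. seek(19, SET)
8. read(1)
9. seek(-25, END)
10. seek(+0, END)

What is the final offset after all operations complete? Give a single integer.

After 1 (seek(-11, END)): offset=19
After 2 (read(4)): returned 'W7U6', offset=23
After 3 (read(6)): returned 'GHFU3S', offset=29
After 4 (read(6)): returned 'J', offset=30
After 5 (read(3)): returned '', offset=30
After 6 (seek(-15, END)): offset=15
After 7 (seek(19, SET)): offset=19
After 8 (read(1)): returned 'W', offset=20
After 9 (seek(-25, END)): offset=5
After 10 (seek(+0, END)): offset=30

Answer: 30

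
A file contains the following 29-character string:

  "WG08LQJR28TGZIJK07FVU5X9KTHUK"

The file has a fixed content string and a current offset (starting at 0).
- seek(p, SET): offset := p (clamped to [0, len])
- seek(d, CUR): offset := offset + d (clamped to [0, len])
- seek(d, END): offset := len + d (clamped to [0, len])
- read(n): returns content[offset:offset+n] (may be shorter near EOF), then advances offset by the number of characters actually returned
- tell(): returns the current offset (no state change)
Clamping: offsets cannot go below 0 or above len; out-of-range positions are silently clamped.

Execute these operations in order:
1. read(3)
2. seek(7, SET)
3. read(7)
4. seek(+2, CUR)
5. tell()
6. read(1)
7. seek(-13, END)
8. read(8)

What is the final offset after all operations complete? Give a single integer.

Answer: 24

Derivation:
After 1 (read(3)): returned 'WG0', offset=3
After 2 (seek(7, SET)): offset=7
After 3 (read(7)): returned 'R28TGZI', offset=14
After 4 (seek(+2, CUR)): offset=16
After 5 (tell()): offset=16
After 6 (read(1)): returned '0', offset=17
After 7 (seek(-13, END)): offset=16
After 8 (read(8)): returned '07FVU5X9', offset=24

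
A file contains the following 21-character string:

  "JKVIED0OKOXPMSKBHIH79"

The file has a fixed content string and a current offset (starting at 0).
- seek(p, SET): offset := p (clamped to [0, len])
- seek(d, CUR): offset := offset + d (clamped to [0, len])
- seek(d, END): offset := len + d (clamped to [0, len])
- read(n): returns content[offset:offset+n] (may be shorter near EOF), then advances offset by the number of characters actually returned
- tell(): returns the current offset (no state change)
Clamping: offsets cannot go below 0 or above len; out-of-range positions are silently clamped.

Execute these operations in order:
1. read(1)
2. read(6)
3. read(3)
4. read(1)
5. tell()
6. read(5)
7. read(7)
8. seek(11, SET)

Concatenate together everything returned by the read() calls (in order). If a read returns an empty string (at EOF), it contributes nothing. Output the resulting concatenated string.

Answer: JKVIED0OKOXPMSKBHIH79

Derivation:
After 1 (read(1)): returned 'J', offset=1
After 2 (read(6)): returned 'KVIED0', offset=7
After 3 (read(3)): returned 'OKO', offset=10
After 4 (read(1)): returned 'X', offset=11
After 5 (tell()): offset=11
After 6 (read(5)): returned 'PMSKB', offset=16
After 7 (read(7)): returned 'HIH79', offset=21
After 8 (seek(11, SET)): offset=11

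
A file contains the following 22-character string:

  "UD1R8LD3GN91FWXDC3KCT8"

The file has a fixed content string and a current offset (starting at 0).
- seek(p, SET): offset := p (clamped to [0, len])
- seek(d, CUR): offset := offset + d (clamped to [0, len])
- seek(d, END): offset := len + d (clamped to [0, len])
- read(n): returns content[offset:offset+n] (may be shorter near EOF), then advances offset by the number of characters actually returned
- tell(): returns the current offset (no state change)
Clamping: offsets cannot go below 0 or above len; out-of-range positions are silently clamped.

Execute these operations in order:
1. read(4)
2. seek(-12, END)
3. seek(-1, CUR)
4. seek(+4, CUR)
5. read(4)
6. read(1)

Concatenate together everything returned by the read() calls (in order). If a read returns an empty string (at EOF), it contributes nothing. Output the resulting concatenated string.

Answer: UD1RWXDC3

Derivation:
After 1 (read(4)): returned 'UD1R', offset=4
After 2 (seek(-12, END)): offset=10
After 3 (seek(-1, CUR)): offset=9
After 4 (seek(+4, CUR)): offset=13
After 5 (read(4)): returned 'WXDC', offset=17
After 6 (read(1)): returned '3', offset=18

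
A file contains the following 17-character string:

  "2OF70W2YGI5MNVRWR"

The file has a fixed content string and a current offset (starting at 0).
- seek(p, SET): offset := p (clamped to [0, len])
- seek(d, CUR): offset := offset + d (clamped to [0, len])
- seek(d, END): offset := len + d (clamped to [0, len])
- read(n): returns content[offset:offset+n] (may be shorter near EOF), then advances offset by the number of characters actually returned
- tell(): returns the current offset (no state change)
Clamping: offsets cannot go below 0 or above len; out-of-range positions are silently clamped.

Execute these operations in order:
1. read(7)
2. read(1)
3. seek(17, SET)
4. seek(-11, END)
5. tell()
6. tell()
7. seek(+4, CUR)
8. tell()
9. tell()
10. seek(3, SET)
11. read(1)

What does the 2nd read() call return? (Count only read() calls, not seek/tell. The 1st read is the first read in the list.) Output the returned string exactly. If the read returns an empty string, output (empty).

After 1 (read(7)): returned '2OF70W2', offset=7
After 2 (read(1)): returned 'Y', offset=8
After 3 (seek(17, SET)): offset=17
After 4 (seek(-11, END)): offset=6
After 5 (tell()): offset=6
After 6 (tell()): offset=6
After 7 (seek(+4, CUR)): offset=10
After 8 (tell()): offset=10
After 9 (tell()): offset=10
After 10 (seek(3, SET)): offset=3
After 11 (read(1)): returned '7', offset=4

Answer: Y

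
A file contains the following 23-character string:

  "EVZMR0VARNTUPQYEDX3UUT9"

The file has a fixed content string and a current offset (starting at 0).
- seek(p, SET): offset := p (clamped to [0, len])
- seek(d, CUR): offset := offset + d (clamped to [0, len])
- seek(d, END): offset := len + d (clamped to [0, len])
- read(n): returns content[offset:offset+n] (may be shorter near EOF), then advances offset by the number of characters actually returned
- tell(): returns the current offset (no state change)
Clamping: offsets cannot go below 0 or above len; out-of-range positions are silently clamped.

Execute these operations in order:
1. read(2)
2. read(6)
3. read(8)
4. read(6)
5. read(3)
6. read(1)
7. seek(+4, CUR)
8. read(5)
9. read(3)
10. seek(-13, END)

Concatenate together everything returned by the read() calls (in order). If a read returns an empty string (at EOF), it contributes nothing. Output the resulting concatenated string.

Answer: EVZMR0VARNTUPQYEDX3UUT9

Derivation:
After 1 (read(2)): returned 'EV', offset=2
After 2 (read(6)): returned 'ZMR0VA', offset=8
After 3 (read(8)): returned 'RNTUPQYE', offset=16
After 4 (read(6)): returned 'DX3UUT', offset=22
After 5 (read(3)): returned '9', offset=23
After 6 (read(1)): returned '', offset=23
After 7 (seek(+4, CUR)): offset=23
After 8 (read(5)): returned '', offset=23
After 9 (read(3)): returned '', offset=23
After 10 (seek(-13, END)): offset=10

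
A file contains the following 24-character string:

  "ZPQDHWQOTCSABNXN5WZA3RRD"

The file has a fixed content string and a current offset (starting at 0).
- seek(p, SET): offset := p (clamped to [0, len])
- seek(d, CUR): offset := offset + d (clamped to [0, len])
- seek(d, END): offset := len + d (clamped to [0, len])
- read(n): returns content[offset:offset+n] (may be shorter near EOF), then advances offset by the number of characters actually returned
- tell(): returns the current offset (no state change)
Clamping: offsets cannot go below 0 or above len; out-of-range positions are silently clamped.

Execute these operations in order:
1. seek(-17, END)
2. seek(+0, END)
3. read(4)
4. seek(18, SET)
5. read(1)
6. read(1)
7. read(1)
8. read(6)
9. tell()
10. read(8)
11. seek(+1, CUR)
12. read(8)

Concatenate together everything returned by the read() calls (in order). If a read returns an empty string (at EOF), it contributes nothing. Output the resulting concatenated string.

After 1 (seek(-17, END)): offset=7
After 2 (seek(+0, END)): offset=24
After 3 (read(4)): returned '', offset=24
After 4 (seek(18, SET)): offset=18
After 5 (read(1)): returned 'Z', offset=19
After 6 (read(1)): returned 'A', offset=20
After 7 (read(1)): returned '3', offset=21
After 8 (read(6)): returned 'RRD', offset=24
After 9 (tell()): offset=24
After 10 (read(8)): returned '', offset=24
After 11 (seek(+1, CUR)): offset=24
After 12 (read(8)): returned '', offset=24

Answer: ZA3RRD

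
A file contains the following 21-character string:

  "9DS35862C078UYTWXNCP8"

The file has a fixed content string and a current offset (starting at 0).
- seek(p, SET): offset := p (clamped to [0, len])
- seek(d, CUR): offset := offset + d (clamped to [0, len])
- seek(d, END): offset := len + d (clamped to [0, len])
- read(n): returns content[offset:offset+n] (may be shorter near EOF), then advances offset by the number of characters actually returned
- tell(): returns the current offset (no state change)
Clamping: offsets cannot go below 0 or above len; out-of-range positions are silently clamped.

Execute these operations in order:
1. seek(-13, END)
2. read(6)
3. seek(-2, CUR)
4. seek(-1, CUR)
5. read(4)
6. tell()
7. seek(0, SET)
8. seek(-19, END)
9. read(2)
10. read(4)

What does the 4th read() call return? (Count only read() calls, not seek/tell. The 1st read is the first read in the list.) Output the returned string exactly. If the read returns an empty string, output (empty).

Answer: 5862

Derivation:
After 1 (seek(-13, END)): offset=8
After 2 (read(6)): returned 'C078UY', offset=14
After 3 (seek(-2, CUR)): offset=12
After 4 (seek(-1, CUR)): offset=11
After 5 (read(4)): returned '8UYT', offset=15
After 6 (tell()): offset=15
After 7 (seek(0, SET)): offset=0
After 8 (seek(-19, END)): offset=2
After 9 (read(2)): returned 'S3', offset=4
After 10 (read(4)): returned '5862', offset=8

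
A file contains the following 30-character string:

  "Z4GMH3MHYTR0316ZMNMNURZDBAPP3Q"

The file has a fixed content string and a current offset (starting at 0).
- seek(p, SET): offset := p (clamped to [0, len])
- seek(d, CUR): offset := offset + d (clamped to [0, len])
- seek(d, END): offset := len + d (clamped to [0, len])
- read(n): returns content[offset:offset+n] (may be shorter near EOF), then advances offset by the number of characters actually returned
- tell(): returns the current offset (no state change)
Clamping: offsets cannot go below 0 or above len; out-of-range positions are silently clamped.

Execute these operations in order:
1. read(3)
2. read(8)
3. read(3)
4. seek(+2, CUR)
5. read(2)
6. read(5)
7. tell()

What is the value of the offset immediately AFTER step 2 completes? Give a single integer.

After 1 (read(3)): returned 'Z4G', offset=3
After 2 (read(8)): returned 'MH3MHYTR', offset=11

Answer: 11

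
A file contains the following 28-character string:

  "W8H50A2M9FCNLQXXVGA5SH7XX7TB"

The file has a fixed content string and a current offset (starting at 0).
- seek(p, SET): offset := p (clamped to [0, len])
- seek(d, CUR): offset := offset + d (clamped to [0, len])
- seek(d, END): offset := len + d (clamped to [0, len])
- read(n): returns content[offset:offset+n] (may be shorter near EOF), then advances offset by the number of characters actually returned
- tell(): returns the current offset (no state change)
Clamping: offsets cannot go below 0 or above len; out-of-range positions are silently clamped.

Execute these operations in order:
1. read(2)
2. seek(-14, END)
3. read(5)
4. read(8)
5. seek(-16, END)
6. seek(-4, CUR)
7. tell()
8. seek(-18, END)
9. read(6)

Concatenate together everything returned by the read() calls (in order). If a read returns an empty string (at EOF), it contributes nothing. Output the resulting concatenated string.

After 1 (read(2)): returned 'W8', offset=2
After 2 (seek(-14, END)): offset=14
After 3 (read(5)): returned 'XXVGA', offset=19
After 4 (read(8)): returned '5SH7XX7T', offset=27
After 5 (seek(-16, END)): offset=12
After 6 (seek(-4, CUR)): offset=8
After 7 (tell()): offset=8
After 8 (seek(-18, END)): offset=10
After 9 (read(6)): returned 'CNLQXX', offset=16

Answer: W8XXVGA5SH7XX7TCNLQXX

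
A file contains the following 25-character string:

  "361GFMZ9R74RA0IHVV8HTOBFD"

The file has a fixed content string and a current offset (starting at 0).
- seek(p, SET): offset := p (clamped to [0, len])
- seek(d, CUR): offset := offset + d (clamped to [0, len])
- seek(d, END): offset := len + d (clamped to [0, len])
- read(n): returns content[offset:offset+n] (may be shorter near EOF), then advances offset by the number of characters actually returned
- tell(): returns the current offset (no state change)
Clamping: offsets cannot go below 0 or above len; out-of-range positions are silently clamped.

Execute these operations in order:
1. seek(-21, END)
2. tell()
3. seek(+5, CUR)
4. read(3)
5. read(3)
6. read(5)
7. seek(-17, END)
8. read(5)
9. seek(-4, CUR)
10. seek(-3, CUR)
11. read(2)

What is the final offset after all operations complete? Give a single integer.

Answer: 8

Derivation:
After 1 (seek(-21, END)): offset=4
After 2 (tell()): offset=4
After 3 (seek(+5, CUR)): offset=9
After 4 (read(3)): returned '74R', offset=12
After 5 (read(3)): returned 'A0I', offset=15
After 6 (read(5)): returned 'HVV8H', offset=20
After 7 (seek(-17, END)): offset=8
After 8 (read(5)): returned 'R74RA', offset=13
After 9 (seek(-4, CUR)): offset=9
After 10 (seek(-3, CUR)): offset=6
After 11 (read(2)): returned 'Z9', offset=8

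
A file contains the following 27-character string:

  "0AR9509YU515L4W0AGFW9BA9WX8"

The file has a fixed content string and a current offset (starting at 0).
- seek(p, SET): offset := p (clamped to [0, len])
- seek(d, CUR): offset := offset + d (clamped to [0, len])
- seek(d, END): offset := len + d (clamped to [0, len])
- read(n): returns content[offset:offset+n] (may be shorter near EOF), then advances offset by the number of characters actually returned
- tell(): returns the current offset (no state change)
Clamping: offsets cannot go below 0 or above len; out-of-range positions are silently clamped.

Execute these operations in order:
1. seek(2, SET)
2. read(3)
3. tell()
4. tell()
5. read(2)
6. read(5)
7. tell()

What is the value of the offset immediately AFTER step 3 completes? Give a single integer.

Answer: 5

Derivation:
After 1 (seek(2, SET)): offset=2
After 2 (read(3)): returned 'R95', offset=5
After 3 (tell()): offset=5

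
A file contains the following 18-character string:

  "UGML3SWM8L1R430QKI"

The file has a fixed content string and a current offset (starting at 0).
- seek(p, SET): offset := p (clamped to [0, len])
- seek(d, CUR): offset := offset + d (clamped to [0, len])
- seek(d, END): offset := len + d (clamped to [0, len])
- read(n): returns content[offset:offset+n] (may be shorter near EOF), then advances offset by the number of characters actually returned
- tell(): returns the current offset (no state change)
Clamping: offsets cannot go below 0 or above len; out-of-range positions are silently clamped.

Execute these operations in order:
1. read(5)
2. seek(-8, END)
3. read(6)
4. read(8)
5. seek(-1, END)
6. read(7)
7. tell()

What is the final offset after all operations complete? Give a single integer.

After 1 (read(5)): returned 'UGML3', offset=5
After 2 (seek(-8, END)): offset=10
After 3 (read(6)): returned '1R430Q', offset=16
After 4 (read(8)): returned 'KI', offset=18
After 5 (seek(-1, END)): offset=17
After 6 (read(7)): returned 'I', offset=18
After 7 (tell()): offset=18

Answer: 18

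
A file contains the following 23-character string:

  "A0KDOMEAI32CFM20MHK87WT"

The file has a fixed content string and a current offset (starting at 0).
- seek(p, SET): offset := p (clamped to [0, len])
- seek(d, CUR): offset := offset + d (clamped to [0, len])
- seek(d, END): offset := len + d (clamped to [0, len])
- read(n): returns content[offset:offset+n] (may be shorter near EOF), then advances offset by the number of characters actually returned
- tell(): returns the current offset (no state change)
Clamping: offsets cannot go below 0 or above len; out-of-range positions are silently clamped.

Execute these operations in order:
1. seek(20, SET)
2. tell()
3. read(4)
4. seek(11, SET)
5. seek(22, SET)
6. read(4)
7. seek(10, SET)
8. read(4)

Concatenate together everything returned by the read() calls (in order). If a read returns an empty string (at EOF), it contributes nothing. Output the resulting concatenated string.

Answer: 7WTT2CFM

Derivation:
After 1 (seek(20, SET)): offset=20
After 2 (tell()): offset=20
After 3 (read(4)): returned '7WT', offset=23
After 4 (seek(11, SET)): offset=11
After 5 (seek(22, SET)): offset=22
After 6 (read(4)): returned 'T', offset=23
After 7 (seek(10, SET)): offset=10
After 8 (read(4)): returned '2CFM', offset=14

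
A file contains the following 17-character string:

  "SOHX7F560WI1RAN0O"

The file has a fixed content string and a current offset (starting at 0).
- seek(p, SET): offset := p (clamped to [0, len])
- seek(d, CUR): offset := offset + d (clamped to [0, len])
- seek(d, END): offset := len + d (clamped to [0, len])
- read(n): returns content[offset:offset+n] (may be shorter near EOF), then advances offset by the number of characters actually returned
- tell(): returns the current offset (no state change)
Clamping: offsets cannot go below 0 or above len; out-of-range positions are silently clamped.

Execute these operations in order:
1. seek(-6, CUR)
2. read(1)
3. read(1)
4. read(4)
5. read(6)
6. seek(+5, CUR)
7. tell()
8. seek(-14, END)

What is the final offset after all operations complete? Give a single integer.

After 1 (seek(-6, CUR)): offset=0
After 2 (read(1)): returned 'S', offset=1
After 3 (read(1)): returned 'O', offset=2
After 4 (read(4)): returned 'HX7F', offset=6
After 5 (read(6)): returned '560WI1', offset=12
After 6 (seek(+5, CUR)): offset=17
After 7 (tell()): offset=17
After 8 (seek(-14, END)): offset=3

Answer: 3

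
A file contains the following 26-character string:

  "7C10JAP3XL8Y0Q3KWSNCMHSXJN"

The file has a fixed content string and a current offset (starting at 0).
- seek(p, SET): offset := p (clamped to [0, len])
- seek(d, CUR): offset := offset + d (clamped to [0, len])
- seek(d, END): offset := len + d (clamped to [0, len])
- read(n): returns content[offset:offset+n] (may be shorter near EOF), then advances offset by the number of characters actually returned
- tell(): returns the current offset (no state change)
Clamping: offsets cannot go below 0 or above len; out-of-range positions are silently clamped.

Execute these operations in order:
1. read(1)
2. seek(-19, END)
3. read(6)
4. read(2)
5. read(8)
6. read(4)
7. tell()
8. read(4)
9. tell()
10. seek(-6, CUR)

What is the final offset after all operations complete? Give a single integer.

Answer: 20

Derivation:
After 1 (read(1)): returned '7', offset=1
After 2 (seek(-19, END)): offset=7
After 3 (read(6)): returned '3XL8Y0', offset=13
After 4 (read(2)): returned 'Q3', offset=15
After 5 (read(8)): returned 'KWSNCMHS', offset=23
After 6 (read(4)): returned 'XJN', offset=26
After 7 (tell()): offset=26
After 8 (read(4)): returned '', offset=26
After 9 (tell()): offset=26
After 10 (seek(-6, CUR)): offset=20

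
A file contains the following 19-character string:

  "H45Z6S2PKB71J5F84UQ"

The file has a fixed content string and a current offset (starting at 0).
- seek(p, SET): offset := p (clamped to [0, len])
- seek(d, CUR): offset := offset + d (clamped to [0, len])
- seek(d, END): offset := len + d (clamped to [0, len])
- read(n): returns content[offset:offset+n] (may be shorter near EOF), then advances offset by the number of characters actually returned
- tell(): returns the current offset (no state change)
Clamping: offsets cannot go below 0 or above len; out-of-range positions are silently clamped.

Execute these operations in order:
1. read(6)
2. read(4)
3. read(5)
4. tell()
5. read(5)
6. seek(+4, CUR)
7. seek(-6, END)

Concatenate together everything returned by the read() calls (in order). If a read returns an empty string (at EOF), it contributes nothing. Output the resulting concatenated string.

Answer: H45Z6S2PKB71J5F84UQ

Derivation:
After 1 (read(6)): returned 'H45Z6S', offset=6
After 2 (read(4)): returned '2PKB', offset=10
After 3 (read(5)): returned '71J5F', offset=15
After 4 (tell()): offset=15
After 5 (read(5)): returned '84UQ', offset=19
After 6 (seek(+4, CUR)): offset=19
After 7 (seek(-6, END)): offset=13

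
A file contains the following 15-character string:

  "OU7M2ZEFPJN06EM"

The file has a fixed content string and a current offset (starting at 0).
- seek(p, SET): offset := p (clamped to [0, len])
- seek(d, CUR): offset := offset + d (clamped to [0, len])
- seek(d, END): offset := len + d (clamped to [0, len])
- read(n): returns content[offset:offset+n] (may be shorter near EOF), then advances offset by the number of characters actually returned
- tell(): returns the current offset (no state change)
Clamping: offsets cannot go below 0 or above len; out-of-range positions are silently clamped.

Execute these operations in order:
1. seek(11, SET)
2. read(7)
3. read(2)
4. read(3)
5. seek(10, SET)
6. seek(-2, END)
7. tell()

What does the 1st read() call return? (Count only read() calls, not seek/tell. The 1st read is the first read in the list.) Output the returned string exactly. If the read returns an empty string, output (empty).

After 1 (seek(11, SET)): offset=11
After 2 (read(7)): returned '06EM', offset=15
After 3 (read(2)): returned '', offset=15
After 4 (read(3)): returned '', offset=15
After 5 (seek(10, SET)): offset=10
After 6 (seek(-2, END)): offset=13
After 7 (tell()): offset=13

Answer: 06EM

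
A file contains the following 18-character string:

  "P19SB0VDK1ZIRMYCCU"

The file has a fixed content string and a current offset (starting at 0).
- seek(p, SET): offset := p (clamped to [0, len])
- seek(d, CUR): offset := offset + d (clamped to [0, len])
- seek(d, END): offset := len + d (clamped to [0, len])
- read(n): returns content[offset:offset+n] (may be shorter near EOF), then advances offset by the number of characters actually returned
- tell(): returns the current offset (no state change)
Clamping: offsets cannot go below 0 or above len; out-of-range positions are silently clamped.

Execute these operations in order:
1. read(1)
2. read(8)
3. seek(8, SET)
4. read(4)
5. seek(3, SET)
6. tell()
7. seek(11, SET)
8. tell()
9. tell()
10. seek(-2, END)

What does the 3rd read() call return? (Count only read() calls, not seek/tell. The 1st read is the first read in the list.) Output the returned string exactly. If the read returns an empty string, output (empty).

After 1 (read(1)): returned 'P', offset=1
After 2 (read(8)): returned '19SB0VDK', offset=9
After 3 (seek(8, SET)): offset=8
After 4 (read(4)): returned 'K1ZI', offset=12
After 5 (seek(3, SET)): offset=3
After 6 (tell()): offset=3
After 7 (seek(11, SET)): offset=11
After 8 (tell()): offset=11
After 9 (tell()): offset=11
After 10 (seek(-2, END)): offset=16

Answer: K1ZI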